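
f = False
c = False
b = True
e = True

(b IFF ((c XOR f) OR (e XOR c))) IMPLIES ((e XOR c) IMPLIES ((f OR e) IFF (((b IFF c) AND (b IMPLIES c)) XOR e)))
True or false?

c XOR f = False XOR False = False
e XOR c = True XOR False = True
(c XOR f) OR (e XOR c) = False OR True = True
b IFF ((c XOR f) OR (e XOR c)) = True IFF True = True
e XOR c = True XOR False = True
f OR e = False OR True = True
b IFF c = True IFF False = False
b IMPLIES c = True IMPLIES False = False
(b IFF c) AND (b IMPLIES c) = False AND False = False
((b IFF c) AND (b IMPLIES c)) XOR e = False XOR True = True
(f OR e) IFF (((b IFF c) AND (b IMPLIES c)) XOR e) = True IFF True = True
(e XOR c) IMPLIES ((f OR e) IFF (((b IFF c) AND (b IMPLIES c)) XOR e)) = True IMPLIES True = True
(b IFF ((c XOR f) OR (e XOR c))) IMPLIES ((e XOR c) IMPLIES ((f OR e) IFF (((b IFF c) AND (b IMPLIES c)) XOR e))) = True IMPLIES True = True

True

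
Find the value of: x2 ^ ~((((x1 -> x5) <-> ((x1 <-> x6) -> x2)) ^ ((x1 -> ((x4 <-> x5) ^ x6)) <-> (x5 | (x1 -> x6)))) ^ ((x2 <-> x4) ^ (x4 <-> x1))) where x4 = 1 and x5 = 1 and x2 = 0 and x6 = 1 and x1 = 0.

x1 -> x5 = 0 -> 1 = 1
x1 <-> x6 = 0 <-> 1 = 0
(x1 <-> x6) -> x2 = 0 -> 0 = 1
(x1 -> x5) <-> ((x1 <-> x6) -> x2) = 1 <-> 1 = 1
x4 <-> x5 = 1 <-> 1 = 1
(x4 <-> x5) ^ x6 = 1 ^ 1 = 0
x1 -> ((x4 <-> x5) ^ x6) = 0 -> 0 = 1
x1 -> x6 = 0 -> 1 = 1
x5 | (x1 -> x6) = 1 | 1 = 1
(x1 -> ((x4 <-> x5) ^ x6)) <-> (x5 | (x1 -> x6)) = 1 <-> 1 = 1
((x1 -> x5) <-> ((x1 <-> x6) -> x2)) ^ ((x1 -> ((x4 <-> x5) ^ x6)) <-> (x5 | (x1 -> x6))) = 1 ^ 1 = 0
x2 <-> x4 = 0 <-> 1 = 0
x4 <-> x1 = 1 <-> 0 = 0
(x2 <-> x4) ^ (x4 <-> x1) = 0 ^ 0 = 0
(((x1 -> x5) <-> ((x1 <-> x6) -> x2)) ^ ((x1 -> ((x4 <-> x5) ^ x6)) <-> (x5 | (x1 -> x6)))) ^ ((x2 <-> x4) ^ (x4 <-> x1)) = 0 ^ 0 = 0
~((((x1 -> x5) <-> ((x1 <-> x6) -> x2)) ^ ((x1 -> ((x4 <-> x5) ^ x6)) <-> (x5 | (x1 -> x6)))) ^ ((x2 <-> x4) ^ (x4 <-> x1))) = ~0 = 1
x2 ^ ~((((x1 -> x5) <-> ((x1 <-> x6) -> x2)) ^ ((x1 -> ((x4 <-> x5) ^ x6)) <-> (x5 | (x1 -> x6)))) ^ ((x2 <-> x4) ^ (x4 <-> x1))) = 0 ^ 1 = 1

1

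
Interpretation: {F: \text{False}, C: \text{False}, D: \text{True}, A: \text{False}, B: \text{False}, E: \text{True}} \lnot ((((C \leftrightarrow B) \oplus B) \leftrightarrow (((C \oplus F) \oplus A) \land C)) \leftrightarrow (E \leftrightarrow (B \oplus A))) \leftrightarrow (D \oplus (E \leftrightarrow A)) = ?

Substituting F=\text{False}, C=\text{False}, D=\text{True}, A=\text{False}, B=\text{False}, E=\text{True}:
C \leftrightarrow B = \text{False} \leftrightarrow \text{False} = \text{True}
(C \leftrightarrow B) \oplus B = \text{True} \oplus \text{False} = \text{True}
C \oplus F = \text{False} \oplus \text{False} = \text{False}
(C \oplus F) \oplus A = \text{False} \oplus \text{False} = \text{False}
((C \oplus F) \oplus A) \land C = \text{False} \land \text{False} = \text{False}
((C \leftrightarrow B) \oplus B) \leftrightarrow (((C \oplus F) \oplus A) \land C) = \text{True} \leftrightarrow \text{False} = \text{False}
B \oplus A = \text{False} \oplus \text{False} = \text{False}
E \leftrightarrow (B \oplus A) = \text{True} \leftrightarrow \text{False} = \text{False}
(((C \leftrightarrow B) \oplus B) \leftrightarrow (((C \oplus F) \oplus A) \land C)) \leftrightarrow (E \leftrightarrow (B \oplus A)) = \text{False} \leftrightarrow \text{False} = \text{True}
\lnot ((((C \leftrightarrow B) \oplus B) \leftrightarrow (((C \oplus F) \oplus A) \land C)) \leftrightarrow (E \leftrightarrow (B \oplus A))) = \lnot \text{True} = \text{False}
E \leftrightarrow A = \text{True} \leftrightarrow \text{False} = \text{False}
D \oplus (E \leftrightarrow A) = \text{True} \oplus \text{False} = \text{True}
\lnot ((((C \leftrightarrow B) \oplus B) \leftrightarrow (((C \oplus F) \oplus A) \land C)) \leftrightarrow (E \leftrightarrow (B \oplus A))) \leftrightarrow (D \oplus (E \leftrightarrow A)) = \text{False} \leftrightarrow \text{True} = \text{False}

\text{False}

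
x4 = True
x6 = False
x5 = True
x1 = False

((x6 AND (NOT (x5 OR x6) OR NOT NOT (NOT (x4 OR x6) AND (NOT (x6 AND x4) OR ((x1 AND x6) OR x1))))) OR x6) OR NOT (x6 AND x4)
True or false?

x5 OR x6 = True OR False = True
NOT (x5 OR x6) = NOT True = False
x4 OR x6 = True OR False = True
NOT (x4 OR x6) = NOT True = False
x6 AND x4 = False AND True = False
NOT (x6 AND x4) = NOT False = True
x1 AND x6 = False AND False = False
(x1 AND x6) OR x1 = False OR False = False
NOT (x6 AND x4) OR ((x1 AND x6) OR x1) = True OR False = True
NOT (x4 OR x6) AND (NOT (x6 AND x4) OR ((x1 AND x6) OR x1)) = False AND True = False
NOT (NOT (x4 OR x6) AND (NOT (x6 AND x4) OR ((x1 AND x6) OR x1))) = NOT False = True
NOT NOT (NOT (x4 OR x6) AND (NOT (x6 AND x4) OR ((x1 AND x6) OR x1))) = NOT True = False
NOT (x5 OR x6) OR NOT NOT (NOT (x4 OR x6) AND (NOT (x6 AND x4) OR ((x1 AND x6) OR x1))) = False OR False = False
x6 AND (NOT (x5 OR x6) OR NOT NOT (NOT (x4 OR x6) AND (NOT (x6 AND x4) OR ((x1 AND x6) OR x1)))) = False AND False = False
(x6 AND (NOT (x5 OR x6) OR NOT NOT (NOT (x4 OR x6) AND (NOT (x6 AND x4) OR ((x1 AND x6) OR x1))))) OR x6 = False OR False = False
x6 AND x4 = False AND True = False
NOT (x6 AND x4) = NOT False = True
((x6 AND (NOT (x5 OR x6) OR NOT NOT (NOT (x4 OR x6) AND (NOT (x6 AND x4) OR ((x1 AND x6) OR x1))))) OR x6) OR NOT (x6 AND x4) = False OR True = True

True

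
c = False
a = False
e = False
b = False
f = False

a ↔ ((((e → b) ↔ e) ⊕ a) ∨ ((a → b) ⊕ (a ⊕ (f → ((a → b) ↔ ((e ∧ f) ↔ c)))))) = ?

Substituting c=False, a=False, e=False, b=False, f=False:
e → b = False → False = True
(e → b) ↔ e = True ↔ False = False
((e → b) ↔ e) ⊕ a = False ⊕ False = False
a → b = False → False = True
a → b = False → False = True
e ∧ f = False ∧ False = False
(e ∧ f) ↔ c = False ↔ False = True
(a → b) ↔ ((e ∧ f) ↔ c) = True ↔ True = True
f → ((a → b) ↔ ((e ∧ f) ↔ c)) = False → True = True
a ⊕ (f → ((a → b) ↔ ((e ∧ f) ↔ c))) = False ⊕ True = True
(a → b) ⊕ (a ⊕ (f → ((a → b) ↔ ((e ∧ f) ↔ c)))) = True ⊕ True = False
(((e → b) ↔ e) ⊕ a) ∨ ((a → b) ⊕ (a ⊕ (f → ((a → b) ↔ ((e ∧ f) ↔ c))))) = False ∨ False = False
a ↔ ((((e → b) ↔ e) ⊕ a) ∨ ((a → b) ⊕ (a ⊕ (f → ((a → b) ↔ ((e ∧ f) ↔ c)))))) = False ↔ False = True

True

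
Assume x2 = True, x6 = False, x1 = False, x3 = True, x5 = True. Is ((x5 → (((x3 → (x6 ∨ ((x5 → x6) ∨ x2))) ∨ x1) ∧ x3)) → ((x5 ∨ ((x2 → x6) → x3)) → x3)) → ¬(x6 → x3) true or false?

False

x5 → x6 = True → False = False
(x5 → x6) ∨ x2 = False ∨ True = True
x6 ∨ ((x5 → x6) ∨ x2) = False ∨ True = True
x3 → (x6 ∨ ((x5 → x6) ∨ x2)) = True → True = True
(x3 → (x6 ∨ ((x5 → x6) ∨ x2))) ∨ x1 = True ∨ False = True
((x3 → (x6 ∨ ((x5 → x6) ∨ x2))) ∨ x1) ∧ x3 = True ∧ True = True
x5 → (((x3 → (x6 ∨ ((x5 → x6) ∨ x2))) ∨ x1) ∧ x3) = True → True = True
x2 → x6 = True → False = False
(x2 → x6) → x3 = False → True = True
x5 ∨ ((x2 → x6) → x3) = True ∨ True = True
(x5 ∨ ((x2 → x6) → x3)) → x3 = True → True = True
(x5 → (((x3 → (x6 ∨ ((x5 → x6) ∨ x2))) ∨ x1) ∧ x3)) → ((x5 ∨ ((x2 → x6) → x3)) → x3) = True → True = True
x6 → x3 = False → True = True
¬(x6 → x3) = ¬True = False
((x5 → (((x3 → (x6 ∨ ((x5 → x6) ∨ x2))) ∨ x1) ∧ x3)) → ((x5 ∨ ((x2 → x6) → x3)) → x3)) → ¬(x6 → x3) = True → False = False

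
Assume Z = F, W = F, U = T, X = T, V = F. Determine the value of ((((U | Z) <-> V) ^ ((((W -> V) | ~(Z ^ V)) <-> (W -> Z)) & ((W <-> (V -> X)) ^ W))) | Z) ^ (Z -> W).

T

Substituting Z=F, W=F, U=T, X=T, V=F:
U | Z = T | F = T
(U | Z) <-> V = T <-> F = F
W -> V = F -> F = T
Z ^ V = F ^ F = F
~(Z ^ V) = ~F = T
(W -> V) | ~(Z ^ V) = T | T = T
W -> Z = F -> F = T
((W -> V) | ~(Z ^ V)) <-> (W -> Z) = T <-> T = T
V -> X = F -> T = T
W <-> (V -> X) = F <-> T = F
(W <-> (V -> X)) ^ W = F ^ F = F
(((W -> V) | ~(Z ^ V)) <-> (W -> Z)) & ((W <-> (V -> X)) ^ W) = T & F = F
((U | Z) <-> V) ^ ((((W -> V) | ~(Z ^ V)) <-> (W -> Z)) & ((W <-> (V -> X)) ^ W)) = F ^ F = F
(((U | Z) <-> V) ^ ((((W -> V) | ~(Z ^ V)) <-> (W -> Z)) & ((W <-> (V -> X)) ^ W))) | Z = F | F = F
Z -> W = F -> F = T
((((U | Z) <-> V) ^ ((((W -> V) | ~(Z ^ V)) <-> (W -> Z)) & ((W <-> (V -> X)) ^ W))) | Z) ^ (Z -> W) = F ^ T = T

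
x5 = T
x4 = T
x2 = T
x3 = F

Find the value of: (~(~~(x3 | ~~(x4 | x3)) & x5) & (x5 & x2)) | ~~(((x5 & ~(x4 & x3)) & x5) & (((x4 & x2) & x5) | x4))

Substituting x5=T, x4=T, x2=T, x3=F:
x4 | x3 = T | F = T
~(x4 | x3) = ~T = F
~~(x4 | x3) = ~F = T
x3 | ~~(x4 | x3) = F | T = T
~(x3 | ~~(x4 | x3)) = ~T = F
~~(x3 | ~~(x4 | x3)) = ~F = T
~~(x3 | ~~(x4 | x3)) & x5 = T & T = T
~(~~(x3 | ~~(x4 | x3)) & x5) = ~T = F
x5 & x2 = T & T = T
~(~~(x3 | ~~(x4 | x3)) & x5) & (x5 & x2) = F & T = F
x4 & x3 = T & F = F
~(x4 & x3) = ~F = T
x5 & ~(x4 & x3) = T & T = T
(x5 & ~(x4 & x3)) & x5 = T & T = T
x4 & x2 = T & T = T
(x4 & x2) & x5 = T & T = T
((x4 & x2) & x5) | x4 = T | T = T
((x5 & ~(x4 & x3)) & x5) & (((x4 & x2) & x5) | x4) = T & T = T
~(((x5 & ~(x4 & x3)) & x5) & (((x4 & x2) & x5) | x4)) = ~T = F
~~(((x5 & ~(x4 & x3)) & x5) & (((x4 & x2) & x5) | x4)) = ~F = T
(~(~~(x3 | ~~(x4 | x3)) & x5) & (x5 & x2)) | ~~(((x5 & ~(x4 & x3)) & x5) & (((x4 & x2) & x5) | x4)) = F | T = T

T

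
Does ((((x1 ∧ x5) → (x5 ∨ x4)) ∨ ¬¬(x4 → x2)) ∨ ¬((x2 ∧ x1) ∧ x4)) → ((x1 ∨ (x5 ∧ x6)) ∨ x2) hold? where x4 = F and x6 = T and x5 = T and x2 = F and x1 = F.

T

x1 ∧ x5 = F ∧ T = F
x5 ∨ x4 = T ∨ F = T
(x1 ∧ x5) → (x5 ∨ x4) = F → T = T
x4 → x2 = F → F = T
¬(x4 → x2) = ¬T = F
¬¬(x4 → x2) = ¬F = T
((x1 ∧ x5) → (x5 ∨ x4)) ∨ ¬¬(x4 → x2) = T ∨ T = T
x2 ∧ x1 = F ∧ F = F
(x2 ∧ x1) ∧ x4 = F ∧ F = F
¬((x2 ∧ x1) ∧ x4) = ¬F = T
(((x1 ∧ x5) → (x5 ∨ x4)) ∨ ¬¬(x4 → x2)) ∨ ¬((x2 ∧ x1) ∧ x4) = T ∨ T = T
x5 ∧ x6 = T ∧ T = T
x1 ∨ (x5 ∧ x6) = F ∨ T = T
(x1 ∨ (x5 ∧ x6)) ∨ x2 = T ∨ F = T
((((x1 ∧ x5) → (x5 ∨ x4)) ∨ ¬¬(x4 → x2)) ∨ ¬((x2 ∧ x1) ∧ x4)) → ((x1 ∨ (x5 ∧ x6)) ∨ x2) = T → T = T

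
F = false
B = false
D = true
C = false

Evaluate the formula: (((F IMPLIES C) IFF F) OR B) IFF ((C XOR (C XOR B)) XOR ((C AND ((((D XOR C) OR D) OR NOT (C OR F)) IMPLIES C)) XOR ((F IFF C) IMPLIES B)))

true

F IMPLIES C = false IMPLIES false = true
(F IMPLIES C) IFF F = true IFF false = false
((F IMPLIES C) IFF F) OR B = false OR false = false
C XOR B = false XOR false = false
C XOR (C XOR B) = false XOR false = false
D XOR C = true XOR false = true
(D XOR C) OR D = true OR true = true
C OR F = false OR false = false
NOT (C OR F) = NOT false = true
((D XOR C) OR D) OR NOT (C OR F) = true OR true = true
(((D XOR C) OR D) OR NOT (C OR F)) IMPLIES C = true IMPLIES false = false
C AND ((((D XOR C) OR D) OR NOT (C OR F)) IMPLIES C) = false AND false = false
F IFF C = false IFF false = true
(F IFF C) IMPLIES B = true IMPLIES false = false
(C AND ((((D XOR C) OR D) OR NOT (C OR F)) IMPLIES C)) XOR ((F IFF C) IMPLIES B) = false XOR false = false
(C XOR (C XOR B)) XOR ((C AND ((((D XOR C) OR D) OR NOT (C OR F)) IMPLIES C)) XOR ((F IFF C) IMPLIES B)) = false XOR false = false
(((F IMPLIES C) IFF F) OR B) IFF ((C XOR (C XOR B)) XOR ((C AND ((((D XOR C) OR D) OR NOT (C OR F)) IMPLIES C)) XOR ((F IFF C) IMPLIES B))) = false IFF false = true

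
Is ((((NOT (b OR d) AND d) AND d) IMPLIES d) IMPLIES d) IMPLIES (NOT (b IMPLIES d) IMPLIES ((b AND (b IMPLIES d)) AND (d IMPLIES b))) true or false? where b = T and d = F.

T

b OR d = T OR F = T
NOT (b OR d) = NOT T = F
NOT (b OR d) AND d = F AND F = F
(NOT (b OR d) AND d) AND d = F AND F = F
((NOT (b OR d) AND d) AND d) IMPLIES d = F IMPLIES F = T
(((NOT (b OR d) AND d) AND d) IMPLIES d) IMPLIES d = T IMPLIES F = F
b IMPLIES d = T IMPLIES F = F
NOT (b IMPLIES d) = NOT F = T
b IMPLIES d = T IMPLIES F = F
b AND (b IMPLIES d) = T AND F = F
d IMPLIES b = F IMPLIES T = T
(b AND (b IMPLIES d)) AND (d IMPLIES b) = F AND T = F
NOT (b IMPLIES d) IMPLIES ((b AND (b IMPLIES d)) AND (d IMPLIES b)) = T IMPLIES F = F
((((NOT (b OR d) AND d) AND d) IMPLIES d) IMPLIES d) IMPLIES (NOT (b IMPLIES d) IMPLIES ((b AND (b IMPLIES d)) AND (d IMPLIES b))) = F IMPLIES F = T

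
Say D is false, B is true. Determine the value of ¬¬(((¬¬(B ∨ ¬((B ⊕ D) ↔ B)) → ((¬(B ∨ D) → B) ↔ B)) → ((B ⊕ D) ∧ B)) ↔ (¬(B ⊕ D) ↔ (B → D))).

B ⊕ D = True ⊕ False = True
(B ⊕ D) ↔ B = True ↔ True = True
¬((B ⊕ D) ↔ B) = ¬True = False
B ∨ ¬((B ⊕ D) ↔ B) = True ∨ False = True
¬(B ∨ ¬((B ⊕ D) ↔ B)) = ¬True = False
¬¬(B ∨ ¬((B ⊕ D) ↔ B)) = ¬False = True
B ∨ D = True ∨ False = True
¬(B ∨ D) = ¬True = False
¬(B ∨ D) → B = False → True = True
(¬(B ∨ D) → B) ↔ B = True ↔ True = True
¬¬(B ∨ ¬((B ⊕ D) ↔ B)) → ((¬(B ∨ D) → B) ↔ B) = True → True = True
B ⊕ D = True ⊕ False = True
(B ⊕ D) ∧ B = True ∧ True = True
(¬¬(B ∨ ¬((B ⊕ D) ↔ B)) → ((¬(B ∨ D) → B) ↔ B)) → ((B ⊕ D) ∧ B) = True → True = True
B ⊕ D = True ⊕ False = True
¬(B ⊕ D) = ¬True = False
B → D = True → False = False
¬(B ⊕ D) ↔ (B → D) = False ↔ False = True
((¬¬(B ∨ ¬((B ⊕ D) ↔ B)) → ((¬(B ∨ D) → B) ↔ B)) → ((B ⊕ D) ∧ B)) ↔ (¬(B ⊕ D) ↔ (B → D)) = True ↔ True = True
¬(((¬¬(B ∨ ¬((B ⊕ D) ↔ B)) → ((¬(B ∨ D) → B) ↔ B)) → ((B ⊕ D) ∧ B)) ↔ (¬(B ⊕ D) ↔ (B → D))) = ¬True = False
¬¬(((¬¬(B ∨ ¬((B ⊕ D) ↔ B)) → ((¬(B ∨ D) → B) ↔ B)) → ((B ⊕ D) ∧ B)) ↔ (¬(B ⊕ D) ↔ (B → D))) = ¬False = True

True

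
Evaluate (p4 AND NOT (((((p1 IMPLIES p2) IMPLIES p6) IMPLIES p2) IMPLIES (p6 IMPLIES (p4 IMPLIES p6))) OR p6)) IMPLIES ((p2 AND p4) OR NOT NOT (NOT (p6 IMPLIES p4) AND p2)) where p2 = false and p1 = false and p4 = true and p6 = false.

p1 IMPLIES p2 = false IMPLIES false = true
(p1 IMPLIES p2) IMPLIES p6 = true IMPLIES false = false
((p1 IMPLIES p2) IMPLIES p6) IMPLIES p2 = false IMPLIES false = true
p4 IMPLIES p6 = true IMPLIES false = false
p6 IMPLIES (p4 IMPLIES p6) = false IMPLIES false = true
(((p1 IMPLIES p2) IMPLIES p6) IMPLIES p2) IMPLIES (p6 IMPLIES (p4 IMPLIES p6)) = true IMPLIES true = true
((((p1 IMPLIES p2) IMPLIES p6) IMPLIES p2) IMPLIES (p6 IMPLIES (p4 IMPLIES p6))) OR p6 = true OR false = true
NOT (((((p1 IMPLIES p2) IMPLIES p6) IMPLIES p2) IMPLIES (p6 IMPLIES (p4 IMPLIES p6))) OR p6) = NOT true = false
p4 AND NOT (((((p1 IMPLIES p2) IMPLIES p6) IMPLIES p2) IMPLIES (p6 IMPLIES (p4 IMPLIES p6))) OR p6) = true AND false = false
p2 AND p4 = false AND true = false
p6 IMPLIES p4 = false IMPLIES true = true
NOT (p6 IMPLIES p4) = NOT true = false
NOT (p6 IMPLIES p4) AND p2 = false AND false = false
NOT (NOT (p6 IMPLIES p4) AND p2) = NOT false = true
NOT NOT (NOT (p6 IMPLIES p4) AND p2) = NOT true = false
(p2 AND p4) OR NOT NOT (NOT (p6 IMPLIES p4) AND p2) = false OR false = false
(p4 AND NOT (((((p1 IMPLIES p2) IMPLIES p6) IMPLIES p2) IMPLIES (p6 IMPLIES (p4 IMPLIES p6))) OR p6)) IMPLIES ((p2 AND p4) OR NOT NOT (NOT (p6 IMPLIES p4) AND p2)) = false IMPLIES false = true

true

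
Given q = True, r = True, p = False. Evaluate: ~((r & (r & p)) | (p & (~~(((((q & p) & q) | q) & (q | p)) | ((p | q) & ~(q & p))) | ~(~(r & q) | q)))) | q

True

r & p = True & False = False
r & (r & p) = True & False = False
q & p = True & False = False
(q & p) & q = False & True = False
((q & p) & q) | q = False | True = True
q | p = True | False = True
(((q & p) & q) | q) & (q | p) = True & True = True
p | q = False | True = True
q & p = True & False = False
~(q & p) = ~False = True
(p | q) & ~(q & p) = True & True = True
((((q & p) & q) | q) & (q | p)) | ((p | q) & ~(q & p)) = True | True = True
~(((((q & p) & q) | q) & (q | p)) | ((p | q) & ~(q & p))) = ~True = False
~~(((((q & p) & q) | q) & (q | p)) | ((p | q) & ~(q & p))) = ~False = True
r & q = True & True = True
~(r & q) = ~True = False
~(r & q) | q = False | True = True
~(~(r & q) | q) = ~True = False
~~(((((q & p) & q) | q) & (q | p)) | ((p | q) & ~(q & p))) | ~(~(r & q) | q) = True | False = True
p & (~~(((((q & p) & q) | q) & (q | p)) | ((p | q) & ~(q & p))) | ~(~(r & q) | q)) = False & True = False
(r & (r & p)) | (p & (~~(((((q & p) & q) | q) & (q | p)) | ((p | q) & ~(q & p))) | ~(~(r & q) | q))) = False | False = False
~((r & (r & p)) | (p & (~~(((((q & p) & q) | q) & (q | p)) | ((p | q) & ~(q & p))) | ~(~(r & q) | q)))) = ~False = True
~((r & (r & p)) | (p & (~~(((((q & p) & q) | q) & (q | p)) | ((p | q) & ~(q & p))) | ~(~(r & q) | q)))) | q = True | True = True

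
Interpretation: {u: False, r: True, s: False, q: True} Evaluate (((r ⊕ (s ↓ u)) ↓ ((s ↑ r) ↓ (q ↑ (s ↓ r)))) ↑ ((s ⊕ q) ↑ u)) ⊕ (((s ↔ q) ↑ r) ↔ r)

True

s ↓ u = False ↓ False = True
r ⊕ (s ↓ u) = True ⊕ True = False
s ↑ r = False ↑ True = True
s ↓ r = False ↓ True = False
q ↑ (s ↓ r) = True ↑ False = True
(s ↑ r) ↓ (q ↑ (s ↓ r)) = True ↓ True = False
(r ⊕ (s ↓ u)) ↓ ((s ↑ r) ↓ (q ↑ (s ↓ r))) = False ↓ False = True
s ⊕ q = False ⊕ True = True
(s ⊕ q) ↑ u = True ↑ False = True
((r ⊕ (s ↓ u)) ↓ ((s ↑ r) ↓ (q ↑ (s ↓ r)))) ↑ ((s ⊕ q) ↑ u) = True ↑ True = False
s ↔ q = False ↔ True = False
(s ↔ q) ↑ r = False ↑ True = True
((s ↔ q) ↑ r) ↔ r = True ↔ True = True
(((r ⊕ (s ↓ u)) ↓ ((s ↑ r) ↓ (q ↑ (s ↓ r)))) ↑ ((s ⊕ q) ↑ u)) ⊕ (((s ↔ q) ↑ r) ↔ r) = False ⊕ True = True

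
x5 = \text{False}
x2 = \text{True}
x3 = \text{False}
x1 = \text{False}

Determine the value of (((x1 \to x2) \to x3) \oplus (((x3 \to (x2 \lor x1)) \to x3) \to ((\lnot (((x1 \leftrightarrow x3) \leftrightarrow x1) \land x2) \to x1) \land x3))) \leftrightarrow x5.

x1 \to x2 = \text{False} \to \text{True} = \text{True}
(x1 \to x2) \to x3 = \text{True} \to \text{False} = \text{False}
x2 \lor x1 = \text{True} \lor \text{False} = \text{True}
x3 \to (x2 \lor x1) = \text{False} \to \text{True} = \text{True}
(x3 \to (x2 \lor x1)) \to x3 = \text{True} \to \text{False} = \text{False}
x1 \leftrightarrow x3 = \text{False} \leftrightarrow \text{False} = \text{True}
(x1 \leftrightarrow x3) \leftrightarrow x1 = \text{True} \leftrightarrow \text{False} = \text{False}
((x1 \leftrightarrow x3) \leftrightarrow x1) \land x2 = \text{False} \land \text{True} = \text{False}
\lnot (((x1 \leftrightarrow x3) \leftrightarrow x1) \land x2) = \lnot \text{False} = \text{True}
\lnot (((x1 \leftrightarrow x3) \leftrightarrow x1) \land x2) \to x1 = \text{True} \to \text{False} = \text{False}
(\lnot (((x1 \leftrightarrow x3) \leftrightarrow x1) \land x2) \to x1) \land x3 = \text{False} \land \text{False} = \text{False}
((x3 \to (x2 \lor x1)) \to x3) \to ((\lnot (((x1 \leftrightarrow x3) \leftrightarrow x1) \land x2) \to x1) \land x3) = \text{False} \to \text{False} = \text{True}
((x1 \to x2) \to x3) \oplus (((x3 \to (x2 \lor x1)) \to x3) \to ((\lnot (((x1 \leftrightarrow x3) \leftrightarrow x1) \land x2) \to x1) \land x3)) = \text{False} \oplus \text{True} = \text{True}
(((x1 \to x2) \to x3) \oplus (((x3 \to (x2 \lor x1)) \to x3) \to ((\lnot (((x1 \leftrightarrow x3) \leftrightarrow x1) \land x2) \to x1) \land x3))) \leftrightarrow x5 = \text{True} \leftrightarrow \text{False} = \text{False}

\text{False}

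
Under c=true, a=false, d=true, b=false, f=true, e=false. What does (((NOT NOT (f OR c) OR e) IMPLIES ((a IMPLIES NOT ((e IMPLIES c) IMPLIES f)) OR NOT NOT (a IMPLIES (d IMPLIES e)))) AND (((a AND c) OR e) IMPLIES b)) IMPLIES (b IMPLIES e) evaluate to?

true

Substituting c=true, a=false, d=true, b=false, f=true, e=false:
f OR c = true OR true = true
NOT (f OR c) = NOT true = false
NOT NOT (f OR c) = NOT false = true
NOT NOT (f OR c) OR e = true OR false = true
e IMPLIES c = false IMPLIES true = true
(e IMPLIES c) IMPLIES f = true IMPLIES true = true
NOT ((e IMPLIES c) IMPLIES f) = NOT true = false
a IMPLIES NOT ((e IMPLIES c) IMPLIES f) = false IMPLIES false = true
d IMPLIES e = true IMPLIES false = false
a IMPLIES (d IMPLIES e) = false IMPLIES false = true
NOT (a IMPLIES (d IMPLIES e)) = NOT true = false
NOT NOT (a IMPLIES (d IMPLIES e)) = NOT false = true
(a IMPLIES NOT ((e IMPLIES c) IMPLIES f)) OR NOT NOT (a IMPLIES (d IMPLIES e)) = true OR true = true
(NOT NOT (f OR c) OR e) IMPLIES ((a IMPLIES NOT ((e IMPLIES c) IMPLIES f)) OR NOT NOT (a IMPLIES (d IMPLIES e))) = true IMPLIES true = true
a AND c = false AND true = false
(a AND c) OR e = false OR false = false
((a AND c) OR e) IMPLIES b = false IMPLIES false = true
((NOT NOT (f OR c) OR e) IMPLIES ((a IMPLIES NOT ((e IMPLIES c) IMPLIES f)) OR NOT NOT (a IMPLIES (d IMPLIES e)))) AND (((a AND c) OR e) IMPLIES b) = true AND true = true
b IMPLIES e = false IMPLIES false = true
(((NOT NOT (f OR c) OR e) IMPLIES ((a IMPLIES NOT ((e IMPLIES c) IMPLIES f)) OR NOT NOT (a IMPLIES (d IMPLIES e)))) AND (((a AND c) OR e) IMPLIES b)) IMPLIES (b IMPLIES e) = true IMPLIES true = true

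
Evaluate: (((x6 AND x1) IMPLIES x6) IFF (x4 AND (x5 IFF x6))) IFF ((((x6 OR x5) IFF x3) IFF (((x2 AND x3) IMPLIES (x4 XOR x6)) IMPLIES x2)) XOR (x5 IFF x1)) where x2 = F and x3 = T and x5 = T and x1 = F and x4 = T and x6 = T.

x6 AND x1 = T AND F = F
(x6 AND x1) IMPLIES x6 = F IMPLIES T = T
x5 IFF x6 = T IFF T = T
x4 AND (x5 IFF x6) = T AND T = T
((x6 AND x1) IMPLIES x6) IFF (x4 AND (x5 IFF x6)) = T IFF T = T
x6 OR x5 = T OR T = T
(x6 OR x5) IFF x3 = T IFF T = T
x2 AND x3 = F AND T = F
x4 XOR x6 = T XOR T = F
(x2 AND x3) IMPLIES (x4 XOR x6) = F IMPLIES F = T
((x2 AND x3) IMPLIES (x4 XOR x6)) IMPLIES x2 = T IMPLIES F = F
((x6 OR x5) IFF x3) IFF (((x2 AND x3) IMPLIES (x4 XOR x6)) IMPLIES x2) = T IFF F = F
x5 IFF x1 = T IFF F = F
(((x6 OR x5) IFF x3) IFF (((x2 AND x3) IMPLIES (x4 XOR x6)) IMPLIES x2)) XOR (x5 IFF x1) = F XOR F = F
(((x6 AND x1) IMPLIES x6) IFF (x4 AND (x5 IFF x6))) IFF ((((x6 OR x5) IFF x3) IFF (((x2 AND x3) IMPLIES (x4 XOR x6)) IMPLIES x2)) XOR (x5 IFF x1)) = T IFF F = F

F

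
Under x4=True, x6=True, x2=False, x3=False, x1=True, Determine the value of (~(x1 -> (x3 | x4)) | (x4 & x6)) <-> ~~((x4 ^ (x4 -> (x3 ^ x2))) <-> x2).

Substituting x4=True, x6=True, x2=False, x3=False, x1=True:
x3 | x4 = False | True = True
x1 -> (x3 | x4) = True -> True = True
~(x1 -> (x3 | x4)) = ~True = False
x4 & x6 = True & True = True
~(x1 -> (x3 | x4)) | (x4 & x6) = False | True = True
x3 ^ x2 = False ^ False = False
x4 -> (x3 ^ x2) = True -> False = False
x4 ^ (x4 -> (x3 ^ x2)) = True ^ False = True
(x4 ^ (x4 -> (x3 ^ x2))) <-> x2 = True <-> False = False
~((x4 ^ (x4 -> (x3 ^ x2))) <-> x2) = ~False = True
~~((x4 ^ (x4 -> (x3 ^ x2))) <-> x2) = ~True = False
(~(x1 -> (x3 | x4)) | (x4 & x6)) <-> ~~((x4 ^ (x4 -> (x3 ^ x2))) <-> x2) = True <-> False = False

False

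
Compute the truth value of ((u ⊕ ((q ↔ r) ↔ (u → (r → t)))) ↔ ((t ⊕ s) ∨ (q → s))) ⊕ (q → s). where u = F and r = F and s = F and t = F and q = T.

T

q ↔ r = T ↔ F = F
r → t = F → F = T
u → (r → t) = F → T = T
(q ↔ r) ↔ (u → (r → t)) = F ↔ T = F
u ⊕ ((q ↔ r) ↔ (u → (r → t))) = F ⊕ F = F
t ⊕ s = F ⊕ F = F
q → s = T → F = F
(t ⊕ s) ∨ (q → s) = F ∨ F = F
(u ⊕ ((q ↔ r) ↔ (u → (r → t)))) ↔ ((t ⊕ s) ∨ (q → s)) = F ↔ F = T
q → s = T → F = F
((u ⊕ ((q ↔ r) ↔ (u → (r → t)))) ↔ ((t ⊕ s) ∨ (q → s))) ⊕ (q → s) = T ⊕ F = T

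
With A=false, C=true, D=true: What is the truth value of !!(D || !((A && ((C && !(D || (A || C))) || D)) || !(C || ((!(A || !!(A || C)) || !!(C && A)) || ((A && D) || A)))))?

Substituting A=false, C=true, D=true:
A || C = false || true = true
D || (A || C) = true || true = true
!(D || (A || C)) = !true = false
C && !(D || (A || C)) = true && false = false
(C && !(D || (A || C))) || D = false || true = true
A && ((C && !(D || (A || C))) || D) = false && true = false
A || C = false || true = true
!(A || C) = !true = false
!!(A || C) = !false = true
A || !!(A || C) = false || true = true
!(A || !!(A || C)) = !true = false
C && A = true && false = false
!(C && A) = !false = true
!!(C && A) = !true = false
!(A || !!(A || C)) || !!(C && A) = false || false = false
A && D = false && true = false
(A && D) || A = false || false = false
(!(A || !!(A || C)) || !!(C && A)) || ((A && D) || A) = false || false = false
C || ((!(A || !!(A || C)) || !!(C && A)) || ((A && D) || A)) = true || false = true
!(C || ((!(A || !!(A || C)) || !!(C && A)) || ((A && D) || A))) = !true = false
(A && ((C && !(D || (A || C))) || D)) || !(C || ((!(A || !!(A || C)) || !!(C && A)) || ((A && D) || A))) = false || false = false
!((A && ((C && !(D || (A || C))) || D)) || !(C || ((!(A || !!(A || C)) || !!(C && A)) || ((A && D) || A)))) = !false = true
D || !((A && ((C && !(D || (A || C))) || D)) || !(C || ((!(A || !!(A || C)) || !!(C && A)) || ((A && D) || A)))) = true || true = true
!(D || !((A && ((C && !(D || (A || C))) || D)) || !(C || ((!(A || !!(A || C)) || !!(C && A)) || ((A && D) || A))))) = !true = false
!!(D || !((A && ((C && !(D || (A || C))) || D)) || !(C || ((!(A || !!(A || C)) || !!(C && A)) || ((A && D) || A))))) = !false = true

true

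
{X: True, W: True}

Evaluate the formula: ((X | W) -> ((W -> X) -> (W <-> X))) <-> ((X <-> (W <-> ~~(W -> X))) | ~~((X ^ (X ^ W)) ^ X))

Substituting X=True, W=True:
X | W = True | True = True
W -> X = True -> True = True
W <-> X = True <-> True = True
(W -> X) -> (W <-> X) = True -> True = True
(X | W) -> ((W -> X) -> (W <-> X)) = True -> True = True
W -> X = True -> True = True
~(W -> X) = ~True = False
~~(W -> X) = ~False = True
W <-> ~~(W -> X) = True <-> True = True
X <-> (W <-> ~~(W -> X)) = True <-> True = True
X ^ W = True ^ True = False
X ^ (X ^ W) = True ^ False = True
(X ^ (X ^ W)) ^ X = True ^ True = False
~((X ^ (X ^ W)) ^ X) = ~False = True
~~((X ^ (X ^ W)) ^ X) = ~True = False
(X <-> (W <-> ~~(W -> X))) | ~~((X ^ (X ^ W)) ^ X) = True | False = True
((X | W) -> ((W -> X) -> (W <-> X))) <-> ((X <-> (W <-> ~~(W -> X))) | ~~((X ^ (X ^ W)) ^ X)) = True <-> True = True

True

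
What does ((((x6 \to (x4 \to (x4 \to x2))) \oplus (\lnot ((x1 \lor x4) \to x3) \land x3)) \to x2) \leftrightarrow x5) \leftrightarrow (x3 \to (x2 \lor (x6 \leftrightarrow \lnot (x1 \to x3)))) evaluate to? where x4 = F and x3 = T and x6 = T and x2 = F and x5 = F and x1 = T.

Substituting x4=F, x3=T, x6=T, x2=F, x5=F, x1=T:
x4 \to x2 = F \to F = T
x4 \to (x4 \to x2) = F \to T = T
x6 \to (x4 \to (x4 \to x2)) = T \to T = T
x1 \lor x4 = T \lor F = T
(x1 \lor x4) \to x3 = T \to T = T
\lnot ((x1 \lor x4) \to x3) = \lnot T = F
\lnot ((x1 \lor x4) \to x3) \land x3 = F \land T = F
(x6 \to (x4 \to (x4 \to x2))) \oplus (\lnot ((x1 \lor x4) \to x3) \land x3) = T \oplus F = T
((x6 \to (x4 \to (x4 \to x2))) \oplus (\lnot ((x1 \lor x4) \to x3) \land x3)) \to x2 = T \to F = F
(((x6 \to (x4 \to (x4 \to x2))) \oplus (\lnot ((x1 \lor x4) \to x3) \land x3)) \to x2) \leftrightarrow x5 = F \leftrightarrow F = T
x1 \to x3 = T \to T = T
\lnot (x1 \to x3) = \lnot T = F
x6 \leftrightarrow \lnot (x1 \to x3) = T \leftrightarrow F = F
x2 \lor (x6 \leftrightarrow \lnot (x1 \to x3)) = F \lor F = F
x3 \to (x2 \lor (x6 \leftrightarrow \lnot (x1 \to x3))) = T \to F = F
((((x6 \to (x4 \to (x4 \to x2))) \oplus (\lnot ((x1 \lor x4) \to x3) \land x3)) \to x2) \leftrightarrow x5) \leftrightarrow (x3 \to (x2 \lor (x6 \leftrightarrow \lnot (x1 \to x3)))) = T \leftrightarrow F = F

F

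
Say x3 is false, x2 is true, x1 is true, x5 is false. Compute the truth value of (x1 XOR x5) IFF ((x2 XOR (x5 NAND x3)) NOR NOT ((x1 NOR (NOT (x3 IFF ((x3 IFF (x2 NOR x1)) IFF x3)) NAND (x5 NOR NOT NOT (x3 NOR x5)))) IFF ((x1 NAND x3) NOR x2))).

Substituting x3=F, x2=T, x1=T, x5=F:
x1 XOR x5 = T XOR F = T
x5 NAND x3 = F NAND F = T
x2 XOR (x5 NAND x3) = T XOR T = F
x2 NOR x1 = T NOR T = F
x3 IFF (x2 NOR x1) = F IFF F = T
(x3 IFF (x2 NOR x1)) IFF x3 = T IFF F = F
x3 IFF ((x3 IFF (x2 NOR x1)) IFF x3) = F IFF F = T
NOT (x3 IFF ((x3 IFF (x2 NOR x1)) IFF x3)) = NOT T = F
x3 NOR x5 = F NOR F = T
NOT (x3 NOR x5) = NOT T = F
NOT NOT (x3 NOR x5) = NOT F = T
x5 NOR NOT NOT (x3 NOR x5) = F NOR T = F
NOT (x3 IFF ((x3 IFF (x2 NOR x1)) IFF x3)) NAND (x5 NOR NOT NOT (x3 NOR x5)) = F NAND F = T
x1 NOR (NOT (x3 IFF ((x3 IFF (x2 NOR x1)) IFF x3)) NAND (x5 NOR NOT NOT (x3 NOR x5))) = T NOR T = F
x1 NAND x3 = T NAND F = T
(x1 NAND x3) NOR x2 = T NOR T = F
(x1 NOR (NOT (x3 IFF ((x3 IFF (x2 NOR x1)) IFF x3)) NAND (x5 NOR NOT NOT (x3 NOR x5)))) IFF ((x1 NAND x3) NOR x2) = F IFF F = T
NOT ((x1 NOR (NOT (x3 IFF ((x3 IFF (x2 NOR x1)) IFF x3)) NAND (x5 NOR NOT NOT (x3 NOR x5)))) IFF ((x1 NAND x3) NOR x2)) = NOT T = F
(x2 XOR (x5 NAND x3)) NOR NOT ((x1 NOR (NOT (x3 IFF ((x3 IFF (x2 NOR x1)) IFF x3)) NAND (x5 NOR NOT NOT (x3 NOR x5)))) IFF ((x1 NAND x3) NOR x2)) = F NOR F = T
(x1 XOR x5) IFF ((x2 XOR (x5 NAND x3)) NOR NOT ((x1 NOR (NOT (x3 IFF ((x3 IFF (x2 NOR x1)) IFF x3)) NAND (x5 NOR NOT NOT (x3 NOR x5)))) IFF ((x1 NAND x3) NOR x2))) = T IFF T = T

T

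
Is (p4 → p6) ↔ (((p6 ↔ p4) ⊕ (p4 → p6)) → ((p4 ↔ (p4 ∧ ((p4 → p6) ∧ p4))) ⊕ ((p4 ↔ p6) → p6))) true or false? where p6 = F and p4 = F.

T

p4 → p6 = F → F = T
p6 ↔ p4 = F ↔ F = T
p4 → p6 = F → F = T
(p6 ↔ p4) ⊕ (p4 → p6) = T ⊕ T = F
p4 → p6 = F → F = T
(p4 → p6) ∧ p4 = T ∧ F = F
p4 ∧ ((p4 → p6) ∧ p4) = F ∧ F = F
p4 ↔ (p4 ∧ ((p4 → p6) ∧ p4)) = F ↔ F = T
p4 ↔ p6 = F ↔ F = T
(p4 ↔ p6) → p6 = T → F = F
(p4 ↔ (p4 ∧ ((p4 → p6) ∧ p4))) ⊕ ((p4 ↔ p6) → p6) = T ⊕ F = T
((p6 ↔ p4) ⊕ (p4 → p6)) → ((p4 ↔ (p4 ∧ ((p4 → p6) ∧ p4))) ⊕ ((p4 ↔ p6) → p6)) = F → T = T
(p4 → p6) ↔ (((p6 ↔ p4) ⊕ (p4 → p6)) → ((p4 ↔ (p4 ∧ ((p4 → p6) ∧ p4))) ⊕ ((p4 ↔ p6) → p6))) = T ↔ T = T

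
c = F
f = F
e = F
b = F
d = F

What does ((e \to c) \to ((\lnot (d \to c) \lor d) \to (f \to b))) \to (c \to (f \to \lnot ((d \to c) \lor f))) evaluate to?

e \to c = F \to F = T
d \to c = F \to F = T
\lnot (d \to c) = \lnot T = F
\lnot (d \to c) \lor d = F \lor F = F
f \to b = F \to F = T
(\lnot (d \to c) \lor d) \to (f \to b) = F \to T = T
(e \to c) \to ((\lnot (d \to c) \lor d) \to (f \to b)) = T \to T = T
d \to c = F \to F = T
(d \to c) \lor f = T \lor F = T
\lnot ((d \to c) \lor f) = \lnot T = F
f \to \lnot ((d \to c) \lor f) = F \to F = T
c \to (f \to \lnot ((d \to c) \lor f)) = F \to T = T
((e \to c) \to ((\lnot (d \to c) \lor d) \to (f \to b))) \to (c \to (f \to \lnot ((d \to c) \lor f))) = T \to T = T

T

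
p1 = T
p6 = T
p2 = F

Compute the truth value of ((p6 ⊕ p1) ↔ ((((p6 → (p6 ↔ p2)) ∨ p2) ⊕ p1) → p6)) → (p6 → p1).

T

p6 ⊕ p1 = T ⊕ T = F
p6 ↔ p2 = T ↔ F = F
p6 → (p6 ↔ p2) = T → F = F
(p6 → (p6 ↔ p2)) ∨ p2 = F ∨ F = F
((p6 → (p6 ↔ p2)) ∨ p2) ⊕ p1 = F ⊕ T = T
(((p6 → (p6 ↔ p2)) ∨ p2) ⊕ p1) → p6 = T → T = T
(p6 ⊕ p1) ↔ ((((p6 → (p6 ↔ p2)) ∨ p2) ⊕ p1) → p6) = F ↔ T = F
p6 → p1 = T → T = T
((p6 ⊕ p1) ↔ ((((p6 → (p6 ↔ p2)) ∨ p2) ⊕ p1) → p6)) → (p6 → p1) = F → T = T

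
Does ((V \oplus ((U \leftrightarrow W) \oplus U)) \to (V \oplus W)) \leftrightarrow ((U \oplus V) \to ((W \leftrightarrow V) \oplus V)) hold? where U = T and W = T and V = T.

U \leftrightarrow W = T \leftrightarrow T = T
(U \leftrightarrow W) \oplus U = T \oplus T = F
V \oplus ((U \leftrightarrow W) \oplus U) = T \oplus F = T
V \oplus W = T \oplus T = F
(V \oplus ((U \leftrightarrow W) \oplus U)) \to (V \oplus W) = T \to F = F
U \oplus V = T \oplus T = F
W \leftrightarrow V = T \leftrightarrow T = T
(W \leftrightarrow V) \oplus V = T \oplus T = F
(U \oplus V) \to ((W \leftrightarrow V) \oplus V) = F \to F = T
((V \oplus ((U \leftrightarrow W) \oplus U)) \to (V \oplus W)) \leftrightarrow ((U \oplus V) \to ((W \leftrightarrow V) \oplus V)) = F \leftrightarrow T = F

F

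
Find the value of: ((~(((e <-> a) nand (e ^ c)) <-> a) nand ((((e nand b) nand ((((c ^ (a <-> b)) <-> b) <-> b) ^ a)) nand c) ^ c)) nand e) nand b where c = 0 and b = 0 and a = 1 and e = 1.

1

e <-> a = 1 <-> 1 = 1
e ^ c = 1 ^ 0 = 1
(e <-> a) nand (e ^ c) = 1 nand 1 = 0
((e <-> a) nand (e ^ c)) <-> a = 0 <-> 1 = 0
~(((e <-> a) nand (e ^ c)) <-> a) = ~0 = 1
e nand b = 1 nand 0 = 1
a <-> b = 1 <-> 0 = 0
c ^ (a <-> b) = 0 ^ 0 = 0
(c ^ (a <-> b)) <-> b = 0 <-> 0 = 1
((c ^ (a <-> b)) <-> b) <-> b = 1 <-> 0 = 0
(((c ^ (a <-> b)) <-> b) <-> b) ^ a = 0 ^ 1 = 1
(e nand b) nand ((((c ^ (a <-> b)) <-> b) <-> b) ^ a) = 1 nand 1 = 0
((e nand b) nand ((((c ^ (a <-> b)) <-> b) <-> b) ^ a)) nand c = 0 nand 0 = 1
(((e nand b) nand ((((c ^ (a <-> b)) <-> b) <-> b) ^ a)) nand c) ^ c = 1 ^ 0 = 1
~(((e <-> a) nand (e ^ c)) <-> a) nand ((((e nand b) nand ((((c ^ (a <-> b)) <-> b) <-> b) ^ a)) nand c) ^ c) = 1 nand 1 = 0
(~(((e <-> a) nand (e ^ c)) <-> a) nand ((((e nand b) nand ((((c ^ (a <-> b)) <-> b) <-> b) ^ a)) nand c) ^ c)) nand e = 0 nand 1 = 1
((~(((e <-> a) nand (e ^ c)) <-> a) nand ((((e nand b) nand ((((c ^ (a <-> b)) <-> b) <-> b) ^ a)) nand c) ^ c)) nand e) nand b = 1 nand 0 = 1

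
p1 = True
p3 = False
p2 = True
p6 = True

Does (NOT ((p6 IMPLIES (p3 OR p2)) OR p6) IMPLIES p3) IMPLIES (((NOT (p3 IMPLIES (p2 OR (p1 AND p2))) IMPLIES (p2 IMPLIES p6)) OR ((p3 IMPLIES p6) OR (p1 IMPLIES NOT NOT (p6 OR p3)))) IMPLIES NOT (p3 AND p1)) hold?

p3 OR p2 = False OR True = True
p6 IMPLIES (p3 OR p2) = True IMPLIES True = True
(p6 IMPLIES (p3 OR p2)) OR p6 = True OR True = True
NOT ((p6 IMPLIES (p3 OR p2)) OR p6) = NOT True = False
NOT ((p6 IMPLIES (p3 OR p2)) OR p6) IMPLIES p3 = False IMPLIES False = True
p1 AND p2 = True AND True = True
p2 OR (p1 AND p2) = True OR True = True
p3 IMPLIES (p2 OR (p1 AND p2)) = False IMPLIES True = True
NOT (p3 IMPLIES (p2 OR (p1 AND p2))) = NOT True = False
p2 IMPLIES p6 = True IMPLIES True = True
NOT (p3 IMPLIES (p2 OR (p1 AND p2))) IMPLIES (p2 IMPLIES p6) = False IMPLIES True = True
p3 IMPLIES p6 = False IMPLIES True = True
p6 OR p3 = True OR False = True
NOT (p6 OR p3) = NOT True = False
NOT NOT (p6 OR p3) = NOT False = True
p1 IMPLIES NOT NOT (p6 OR p3) = True IMPLIES True = True
(p3 IMPLIES p6) OR (p1 IMPLIES NOT NOT (p6 OR p3)) = True OR True = True
(NOT (p3 IMPLIES (p2 OR (p1 AND p2))) IMPLIES (p2 IMPLIES p6)) OR ((p3 IMPLIES p6) OR (p1 IMPLIES NOT NOT (p6 OR p3))) = True OR True = True
p3 AND p1 = False AND True = False
NOT (p3 AND p1) = NOT False = True
((NOT (p3 IMPLIES (p2 OR (p1 AND p2))) IMPLIES (p2 IMPLIES p6)) OR ((p3 IMPLIES p6) OR (p1 IMPLIES NOT NOT (p6 OR p3)))) IMPLIES NOT (p3 AND p1) = True IMPLIES True = True
(NOT ((p6 IMPLIES (p3 OR p2)) OR p6) IMPLIES p3) IMPLIES (((NOT (p3 IMPLIES (p2 OR (p1 AND p2))) IMPLIES (p2 IMPLIES p6)) OR ((p3 IMPLIES p6) OR (p1 IMPLIES NOT NOT (p6 OR p3)))) IMPLIES NOT (p3 AND p1)) = True IMPLIES True = True

True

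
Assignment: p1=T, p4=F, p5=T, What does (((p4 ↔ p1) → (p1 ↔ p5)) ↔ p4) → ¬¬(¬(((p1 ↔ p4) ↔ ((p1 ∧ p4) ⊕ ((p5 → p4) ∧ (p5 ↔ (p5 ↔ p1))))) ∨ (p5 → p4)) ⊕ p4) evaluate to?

p4 ↔ p1 = F ↔ T = F
p1 ↔ p5 = T ↔ T = T
(p4 ↔ p1) → (p1 ↔ p5) = F → T = T
((p4 ↔ p1) → (p1 ↔ p5)) ↔ p4 = T ↔ F = F
p1 ↔ p4 = T ↔ F = F
p1 ∧ p4 = T ∧ F = F
p5 → p4 = T → F = F
p5 ↔ p1 = T ↔ T = T
p5 ↔ (p5 ↔ p1) = T ↔ T = T
(p5 → p4) ∧ (p5 ↔ (p5 ↔ p1)) = F ∧ T = F
(p1 ∧ p4) ⊕ ((p5 → p4) ∧ (p5 ↔ (p5 ↔ p1))) = F ⊕ F = F
(p1 ↔ p4) ↔ ((p1 ∧ p4) ⊕ ((p5 → p4) ∧ (p5 ↔ (p5 ↔ p1)))) = F ↔ F = T
p5 → p4 = T → F = F
((p1 ↔ p4) ↔ ((p1 ∧ p4) ⊕ ((p5 → p4) ∧ (p5 ↔ (p5 ↔ p1))))) ∨ (p5 → p4) = T ∨ F = T
¬(((p1 ↔ p4) ↔ ((p1 ∧ p4) ⊕ ((p5 → p4) ∧ (p5 ↔ (p5 ↔ p1))))) ∨ (p5 → p4)) = ¬T = F
¬(((p1 ↔ p4) ↔ ((p1 ∧ p4) ⊕ ((p5 → p4) ∧ (p5 ↔ (p5 ↔ p1))))) ∨ (p5 → p4)) ⊕ p4 = F ⊕ F = F
¬(¬(((p1 ↔ p4) ↔ ((p1 ∧ p4) ⊕ ((p5 → p4) ∧ (p5 ↔ (p5 ↔ p1))))) ∨ (p5 → p4)) ⊕ p4) = ¬F = T
¬¬(¬(((p1 ↔ p4) ↔ ((p1 ∧ p4) ⊕ ((p5 → p4) ∧ (p5 ↔ (p5 ↔ p1))))) ∨ (p5 → p4)) ⊕ p4) = ¬T = F
(((p4 ↔ p1) → (p1 ↔ p5)) ↔ p4) → ¬¬(¬(((p1 ↔ p4) ↔ ((p1 ∧ p4) ⊕ ((p5 → p4) ∧ (p5 ↔ (p5 ↔ p1))))) ∨ (p5 → p4)) ⊕ p4) = F → F = T

T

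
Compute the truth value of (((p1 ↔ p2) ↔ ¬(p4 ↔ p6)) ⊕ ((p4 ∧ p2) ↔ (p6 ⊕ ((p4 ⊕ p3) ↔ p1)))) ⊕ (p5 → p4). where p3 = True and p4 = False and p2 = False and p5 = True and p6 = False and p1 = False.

Substituting p3=True, p4=False, p2=False, p5=True, p6=False, p1=False:
p1 ↔ p2 = False ↔ False = True
p4 ↔ p6 = False ↔ False = True
¬(p4 ↔ p6) = ¬True = False
(p1 ↔ p2) ↔ ¬(p4 ↔ p6) = True ↔ False = False
p4 ∧ p2 = False ∧ False = False
p4 ⊕ p3 = False ⊕ True = True
(p4 ⊕ p3) ↔ p1 = True ↔ False = False
p6 ⊕ ((p4 ⊕ p3) ↔ p1) = False ⊕ False = False
(p4 ∧ p2) ↔ (p6 ⊕ ((p4 ⊕ p3) ↔ p1)) = False ↔ False = True
((p1 ↔ p2) ↔ ¬(p4 ↔ p6)) ⊕ ((p4 ∧ p2) ↔ (p6 ⊕ ((p4 ⊕ p3) ↔ p1))) = False ⊕ True = True
p5 → p4 = True → False = False
(((p1 ↔ p2) ↔ ¬(p4 ↔ p6)) ⊕ ((p4 ∧ p2) ↔ (p6 ⊕ ((p4 ⊕ p3) ↔ p1)))) ⊕ (p5 → p4) = True ⊕ False = True

True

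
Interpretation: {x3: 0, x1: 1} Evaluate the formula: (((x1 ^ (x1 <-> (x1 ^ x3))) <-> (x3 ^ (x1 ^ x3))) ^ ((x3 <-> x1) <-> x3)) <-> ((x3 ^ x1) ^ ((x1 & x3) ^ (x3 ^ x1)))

0

x1 ^ x3 = 1 ^ 0 = 1
x1 <-> (x1 ^ x3) = 1 <-> 1 = 1
x1 ^ (x1 <-> (x1 ^ x3)) = 1 ^ 1 = 0
x1 ^ x3 = 1 ^ 0 = 1
x3 ^ (x1 ^ x3) = 0 ^ 1 = 1
(x1 ^ (x1 <-> (x1 ^ x3))) <-> (x3 ^ (x1 ^ x3)) = 0 <-> 1 = 0
x3 <-> x1 = 0 <-> 1 = 0
(x3 <-> x1) <-> x3 = 0 <-> 0 = 1
((x1 ^ (x1 <-> (x1 ^ x3))) <-> (x3 ^ (x1 ^ x3))) ^ ((x3 <-> x1) <-> x3) = 0 ^ 1 = 1
x3 ^ x1 = 0 ^ 1 = 1
x1 & x3 = 1 & 0 = 0
x3 ^ x1 = 0 ^ 1 = 1
(x1 & x3) ^ (x3 ^ x1) = 0 ^ 1 = 1
(x3 ^ x1) ^ ((x1 & x3) ^ (x3 ^ x1)) = 1 ^ 1 = 0
(((x1 ^ (x1 <-> (x1 ^ x3))) <-> (x3 ^ (x1 ^ x3))) ^ ((x3 <-> x1) <-> x3)) <-> ((x3 ^ x1) ^ ((x1 & x3) ^ (x3 ^ x1))) = 1 <-> 0 = 0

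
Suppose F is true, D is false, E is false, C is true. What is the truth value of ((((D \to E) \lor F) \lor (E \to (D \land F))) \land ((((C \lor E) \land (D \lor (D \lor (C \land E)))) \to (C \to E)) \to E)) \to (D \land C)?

Substituting F=\text{True}, D=\text{False}, E=\text{False}, C=\text{True}:
D \to E = \text{False} \to \text{False} = \text{True}
(D \to E) \lor F = \text{True} \lor \text{True} = \text{True}
D \land F = \text{False} \land \text{True} = \text{False}
E \to (D \land F) = \text{False} \to \text{False} = \text{True}
((D \to E) \lor F) \lor (E \to (D \land F)) = \text{True} \lor \text{True} = \text{True}
C \lor E = \text{True} \lor \text{False} = \text{True}
C \land E = \text{True} \land \text{False} = \text{False}
D \lor (C \land E) = \text{False} \lor \text{False} = \text{False}
D \lor (D \lor (C \land E)) = \text{False} \lor \text{False} = \text{False}
(C \lor E) \land (D \lor (D \lor (C \land E))) = \text{True} \land \text{False} = \text{False}
C \to E = \text{True} \to \text{False} = \text{False}
((C \lor E) \land (D \lor (D \lor (C \land E)))) \to (C \to E) = \text{False} \to \text{False} = \text{True}
(((C \lor E) \land (D \lor (D \lor (C \land E)))) \to (C \to E)) \to E = \text{True} \to \text{False} = \text{False}
(((D \to E) \lor F) \lor (E \to (D \land F))) \land ((((C \lor E) \land (D \lor (D \lor (C \land E)))) \to (C \to E)) \to E) = \text{True} \land \text{False} = \text{False}
D \land C = \text{False} \land \text{True} = \text{False}
((((D \to E) \lor F) \lor (E \to (D \land F))) \land ((((C \lor E) \land (D \lor (D \lor (C \land E)))) \to (C \to E)) \to E)) \to (D \land C) = \text{False} \to \text{False} = \text{True}

\text{True}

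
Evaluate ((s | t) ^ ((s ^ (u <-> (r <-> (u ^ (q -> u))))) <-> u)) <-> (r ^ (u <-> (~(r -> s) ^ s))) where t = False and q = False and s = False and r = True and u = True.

s | t = False | False = False
q -> u = False -> True = True
u ^ (q -> u) = True ^ True = False
r <-> (u ^ (q -> u)) = True <-> False = False
u <-> (r <-> (u ^ (q -> u))) = True <-> False = False
s ^ (u <-> (r <-> (u ^ (q -> u)))) = False ^ False = False
(s ^ (u <-> (r <-> (u ^ (q -> u))))) <-> u = False <-> True = False
(s | t) ^ ((s ^ (u <-> (r <-> (u ^ (q -> u))))) <-> u) = False ^ False = False
r -> s = True -> False = False
~(r -> s) = ~False = True
~(r -> s) ^ s = True ^ False = True
u <-> (~(r -> s) ^ s) = True <-> True = True
r ^ (u <-> (~(r -> s) ^ s)) = True ^ True = False
((s | t) ^ ((s ^ (u <-> (r <-> (u ^ (q -> u))))) <-> u)) <-> (r ^ (u <-> (~(r -> s) ^ s))) = False <-> False = True

True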